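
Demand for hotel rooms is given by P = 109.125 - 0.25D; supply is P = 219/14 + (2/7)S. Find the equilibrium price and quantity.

Set the two price expressions equal: 109.125 - 0.25Q = 219/14 + (2/7)Q.
5235/56 = (15/28)Q, so Q* = 174.5.
P* = 109.125 − (0.25)(174.5) = 65.5.

P* = 65.5, Q* = 174.5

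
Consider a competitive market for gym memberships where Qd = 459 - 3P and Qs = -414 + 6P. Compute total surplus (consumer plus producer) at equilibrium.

Total surplus = 7056

Equilibrium: 459 - 3P = -414 + 6P gives P* = 97, Q* = 168.
Demand choke price: P = 153; supply starts at P = 69.
CS = ½(153 − 97)(168) = 4704; PS = ½(97 − 69)(168) = 2352.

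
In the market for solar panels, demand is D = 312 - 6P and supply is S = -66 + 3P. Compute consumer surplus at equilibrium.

Equilibrium: 312 - 6P = -66 + 3P gives P* = 42, Q* = 60.
Demand choke price (D = 0): P = 52.
CS = ½(52 − 42)(60) = 300.

Consumer surplus = 300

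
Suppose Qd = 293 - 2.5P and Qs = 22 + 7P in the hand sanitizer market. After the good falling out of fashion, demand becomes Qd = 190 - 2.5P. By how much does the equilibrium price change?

Original equilibrium: P* = 542/19, Q* = 4212/19.
New equilibrium: 190 - 2.5P = 22 + 7P, so 168 = 9.5P and P' = 336/19; Q' = 190 − 2.5(336/19) = 2770/19.
Change in price: 336/19 − 542/19 = -206/19.

ΔP = -206/19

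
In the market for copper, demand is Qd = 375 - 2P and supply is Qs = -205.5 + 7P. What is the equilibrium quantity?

Q* = 246

Set Qd = Qs: 375 - 2P = -205.5 + 7P.
580.5 = 9P, so P* = 64.5.
Q* = 375 − 2(64.5) = 246.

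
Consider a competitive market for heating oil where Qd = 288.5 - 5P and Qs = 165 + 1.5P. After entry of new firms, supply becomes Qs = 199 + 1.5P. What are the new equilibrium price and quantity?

Original equilibrium: P* = 19, Q* = 193.5.
New equilibrium: 288.5 - 5P = 199 + 1.5P, so 89.5 = 6.5P and P' = 179/13; Q' = 288.5 − 5(179/13) = 5711/26.

P' = 179/13, Q' = 5711/26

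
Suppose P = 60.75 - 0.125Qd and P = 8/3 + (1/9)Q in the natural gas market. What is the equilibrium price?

Set the two price expressions equal: 60.75 - 0.125Q = 8/3 + (1/9)Q.
697/12 = (17/72)Q, so Q* = 246.
P* = 60.75 − (0.125)(246) = 30.

P* = 30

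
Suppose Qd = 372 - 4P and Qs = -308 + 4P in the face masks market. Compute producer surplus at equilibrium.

Equilibrium: 372 - 4P = -308 + 4P gives P* = 85, Q* = 32.
Supply starts at P = 77 (where Qs = 0).
PS = ½(85 − 77)(32) = 128.

Producer surplus = 128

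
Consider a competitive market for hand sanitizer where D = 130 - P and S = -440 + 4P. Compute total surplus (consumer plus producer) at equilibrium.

Equilibrium: 130 - P = -440 + 4P gives P* = 114, Q* = 16.
Demand choke price: P = 130; supply starts at P = 110.
CS = ½(130 − 114)(16) = 128; PS = ½(114 − 110)(16) = 32.

Total surplus = 160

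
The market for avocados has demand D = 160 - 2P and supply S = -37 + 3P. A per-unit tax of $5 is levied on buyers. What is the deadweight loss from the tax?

Deadweight loss = 15

Pre-tax equilibrium: P* = 39.4, Q* = 81.2.
Tax on buyers shifts demand to D = 160 − 2(P + 5) = 150 - 2P.
150 - 2P = -37 + 3P gives seller price Ps = 37.4; buyers pay Pb = 37.4 + 5 = 42.4.
New quantity: Q = 160 − 2(42.4) = 75.2.
DWL = ½ × 5 × (81.2 − 75.2) = 15.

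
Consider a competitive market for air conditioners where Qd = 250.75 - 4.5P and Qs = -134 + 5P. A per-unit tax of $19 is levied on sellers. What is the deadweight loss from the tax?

Pre-tax equilibrium: P* = 40.5, Q* = 68.5.
Tax on sellers shifts supply to Qs = -134 + 5(P − 19) = -229 + 5P.
250.75 - 4.5P = -229 + 5P gives buyer price Pb = 50.5; sellers receive Ps = 50.5 − 19 = 31.5.
New quantity: Q = 250.75 − 4.5(50.5) = 23.5.
DWL = ½ × 19 × (68.5 − 23.5) = 427.5.

Deadweight loss = 427.5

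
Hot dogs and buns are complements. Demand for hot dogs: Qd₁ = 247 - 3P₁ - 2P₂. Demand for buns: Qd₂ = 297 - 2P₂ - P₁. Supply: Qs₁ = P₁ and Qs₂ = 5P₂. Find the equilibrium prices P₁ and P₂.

P₁ = 1135/26, P₂ = 941/26

Market 1: 247 - 3P₁ - 2P₂ = P₁ → 4P₁ + 2P₂ = 247.
Market 2: 7P₂ + P₁ = 297.
Eliminating P₂: 7×(1) − 2×(2) gives 26P₁ = 1135, so P₁ = 1135/26.
Back-substitute into (2): P₂ = (297 − 1×1135/26) / 7 = 941/26.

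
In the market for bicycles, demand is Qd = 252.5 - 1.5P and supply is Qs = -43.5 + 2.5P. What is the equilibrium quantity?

Set Qd = Qs: 252.5 - 1.5P = -43.5 + 2.5P.
296 = 4P, so P* = 74.
Q* = 252.5 − 1.5(74) = 141.5.

Q* = 141.5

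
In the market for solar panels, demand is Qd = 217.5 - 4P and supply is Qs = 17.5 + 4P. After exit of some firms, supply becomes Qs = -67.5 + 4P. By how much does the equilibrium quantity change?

Original equilibrium: P* = 25, Q* = 117.5.
New equilibrium: 217.5 - 4P = -67.5 + 4P, so 285 = 8P and P' = 35.625; Q' = 217.5 − 4(35.625) = 75.
Change in quantity: 75 − 117.5 = -42.5.

ΔQ = -42.5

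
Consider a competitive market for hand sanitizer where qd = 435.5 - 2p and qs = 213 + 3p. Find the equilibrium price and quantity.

Set qd = qs: 435.5 - 2p = 213 + 3p.
222.5 = 5p, so p* = 44.5.
q* = 435.5 − 2(44.5) = 346.5.

p* = 44.5, q* = 346.5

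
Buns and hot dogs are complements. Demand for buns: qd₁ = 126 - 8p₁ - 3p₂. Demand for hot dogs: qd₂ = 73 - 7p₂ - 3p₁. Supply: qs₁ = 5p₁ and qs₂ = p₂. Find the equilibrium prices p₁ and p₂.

p₁ = 789/95, p₂ = 571/95

Market 1: 126 - 8p₁ - 3p₂ = 5p₁ → 13p₁ + 3p₂ = 126.
Market 2: 8p₂ + 3p₁ = 73.
Eliminating p₂: 8×(1) − 3×(2) gives 95p₁ = 789, so p₁ = 789/95.
Back-substitute into (2): p₂ = (73 − 3×789/95) / 8 = 571/95.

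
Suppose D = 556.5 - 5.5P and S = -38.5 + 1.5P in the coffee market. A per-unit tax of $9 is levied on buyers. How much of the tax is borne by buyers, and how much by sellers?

Buyers bear 27/14, sellers bear 99/14

Pre-tax equilibrium: P* = 85, Q* = 89.
Tax on buyers shifts demand to D = 556.5 − 5.5(P + 9) = 507 - 5.5P.
507 - 5.5P = -38.5 + 1.5P gives seller price Ps = 1091/14; buyers pay Pb = 1091/14 + 9 = 1217/14.
New quantity: Q = 556.5 − 5.5(1217/14) = 2195/28.
Buyer burden = 1217/14 − 85 = 27/14; seller burden = 85 − 1091/14 = 99/14.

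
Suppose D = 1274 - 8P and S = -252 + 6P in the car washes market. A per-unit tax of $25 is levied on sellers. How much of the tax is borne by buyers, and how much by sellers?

Buyers bear 75/7, sellers bear 100/7

Pre-tax equilibrium: P* = 109, Q* = 402.
Tax on sellers shifts supply to S = -252 + 6(P − 25) = -402 + 6P.
1274 - 8P = -402 + 6P gives buyer price Pb = 838/7; sellers receive Ps = 838/7 − 25 = 663/7.
New quantity: Q = 1274 − 8(838/7) = 2214/7.
Buyer burden = 838/7 − 109 = 75/7; seller burden = 109 − 663/7 = 100/7.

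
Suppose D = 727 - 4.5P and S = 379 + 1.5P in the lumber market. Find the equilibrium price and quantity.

P* = 58, Q* = 466

Set D = S: 727 - 4.5P = 379 + 1.5P.
348 = 6P, so P* = 58.
Q* = 727 − 4.5(58) = 466.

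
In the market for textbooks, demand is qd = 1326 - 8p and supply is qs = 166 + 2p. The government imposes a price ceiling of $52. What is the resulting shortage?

Equilibrium price would be p* = 116, so the ceiling at 52 binds.
At p = 52: qd = 1326 − 8(52) = 910, qs = 166 + 2(52) = 270.
Shortage = 910 − 270 = 640.

Shortage = 640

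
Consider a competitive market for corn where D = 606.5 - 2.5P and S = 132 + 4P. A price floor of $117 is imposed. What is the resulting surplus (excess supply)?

Surplus = 286

Equilibrium price would be P* = 73, so the floor at 117 binds.
At P = 117: D = 314, S = 600.
Surplus = 600 − 314 = 286.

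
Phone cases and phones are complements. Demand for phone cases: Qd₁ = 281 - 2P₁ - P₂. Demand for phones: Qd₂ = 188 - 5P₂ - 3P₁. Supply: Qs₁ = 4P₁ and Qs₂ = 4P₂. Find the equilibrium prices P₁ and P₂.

Market 1: 281 - 2P₁ - P₂ = 4P₁ → 6P₁ + P₂ = 281.
Market 2: 9P₂ + 3P₁ = 188.
Eliminating P₂: 9×(1) − 1×(2) gives 51P₁ = 2341, so P₁ = 2341/51.
Back-substitute into (2): P₂ = (188 − 3×2341/51) / 9 = 95/17.

P₁ = 2341/51, P₂ = 95/17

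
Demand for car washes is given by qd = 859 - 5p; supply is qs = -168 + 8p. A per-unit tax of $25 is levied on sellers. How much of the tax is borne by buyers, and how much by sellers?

Pre-tax equilibrium: p* = 79, q* = 464.
Tax on sellers shifts supply to qs = -168 + 8(p − 25) = -368 + 8p.
859 - 5p = -368 + 8p gives buyer price pb = 1227/13; sellers receive ps = 1227/13 − 25 = 902/13.
New quantity: q = 859 − 5(1227/13) = 5032/13.
Buyer burden = 1227/13 − 79 = 200/13; seller burden = 79 − 902/13 = 125/13.

Buyers bear 200/13, sellers bear 125/13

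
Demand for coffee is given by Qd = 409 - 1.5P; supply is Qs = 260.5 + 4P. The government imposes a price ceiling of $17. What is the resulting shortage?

Equilibrium price would be P* = 27, so the ceiling at 17 binds.
At P = 17: Qd = 409 − 1.5(17) = 383.5, Qs = 260.5 + 4(17) = 328.5.
Shortage = 383.5 − 328.5 = 55.

Shortage = 55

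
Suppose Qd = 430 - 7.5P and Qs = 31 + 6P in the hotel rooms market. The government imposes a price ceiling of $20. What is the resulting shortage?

Shortage = 129

Equilibrium price would be P* = 266/9, so the ceiling at 20 binds.
At P = 20: Qd = 430 − 7.5(20) = 280, Qs = 31 + 6(20) = 151.
Shortage = 280 − 151 = 129.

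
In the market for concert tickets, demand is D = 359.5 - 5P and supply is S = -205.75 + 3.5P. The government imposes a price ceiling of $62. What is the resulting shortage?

Equilibrium price would be P* = 66.5, so the ceiling at 62 binds.
At P = 62: D = 359.5 − 5(62) = 49.5, S = -205.75 + 3.5(62) = 11.25.
Shortage = 49.5 − 11.25 = 38.25.

Shortage = 38.25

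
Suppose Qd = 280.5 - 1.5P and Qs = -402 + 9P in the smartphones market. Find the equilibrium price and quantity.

Set Qd = Qs: 280.5 - 1.5P = -402 + 9P.
682.5 = 10.5P, so P* = 65.
Q* = 280.5 − 1.5(65) = 183.

P* = 65, Q* = 183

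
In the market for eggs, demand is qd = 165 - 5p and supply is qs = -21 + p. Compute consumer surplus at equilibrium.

Equilibrium: 165 - 5p = -21 + p gives p* = 31, q* = 10.
Demand choke price (qd = 0): p = 33.
CS = ½(33 − 31)(10) = 10.

Consumer surplus = 10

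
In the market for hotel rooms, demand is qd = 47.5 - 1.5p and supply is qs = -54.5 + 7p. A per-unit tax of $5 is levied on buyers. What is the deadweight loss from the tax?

Deadweight loss = 525/34

Pre-tax equilibrium: p* = 12, q* = 29.5.
Tax on buyers shifts demand to qd = 47.5 − 1.5(p + 5) = 40 - 1.5p.
40 - 1.5p = -54.5 + 7p gives seller price ps = 189/17; buyers pay pb = 189/17 + 5 = 274/17.
New quantity: q = 47.5 − 1.5(274/17) = 793/34.
DWL = ½ × 5 × (29.5 − 793/34) = 525/34.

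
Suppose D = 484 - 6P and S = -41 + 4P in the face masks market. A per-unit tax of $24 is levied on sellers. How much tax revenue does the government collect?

Pre-tax equilibrium: P* = 52.5, Q* = 169.
Tax on sellers shifts supply to S = -41 + 4(P − 24) = -137 + 4P.
484 - 6P = -137 + 4P gives buyer price Pb = 62.1; sellers receive Ps = 62.1 − 24 = 38.1.
New quantity: Q = 484 − 6(62.1) = 111.4.
Revenue = 24 × 111.4 = 2673.6.

Tax revenue = 2673.6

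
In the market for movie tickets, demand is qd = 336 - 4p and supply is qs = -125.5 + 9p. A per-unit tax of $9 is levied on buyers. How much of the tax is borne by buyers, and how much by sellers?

Pre-tax equilibrium: p* = 35.5, q* = 194.
Tax on buyers shifts demand to qd = 336 − 4(p + 9) = 300 - 4p.
300 - 4p = -125.5 + 9p gives seller price ps = 851/26; buyers pay pb = 851/26 + 9 = 1085/26.
New quantity: q = 336 − 4(1085/26) = 2198/13.
Buyer burden = 1085/26 − 35.5 = 81/13; seller burden = 35.5 − 851/26 = 36/13.

Buyers bear 81/13, sellers bear 36/13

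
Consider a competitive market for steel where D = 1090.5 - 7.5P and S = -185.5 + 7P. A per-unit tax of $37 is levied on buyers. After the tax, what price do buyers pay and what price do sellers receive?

Pre-tax equilibrium: P* = 88, Q* = 430.5.
Tax on buyers shifts demand to D = 1090.5 − 7.5(P + 37) = 813 - 7.5P.
813 - 7.5P = -185.5 + 7P gives seller price Ps = 1997/29; buyers pay Pb = 1997/29 + 37 = 3070/29.
New quantity: Q = 1090.5 − 7.5(3070/29) = 17199/58.

Buyers pay 3070/29, sellers receive 1997/29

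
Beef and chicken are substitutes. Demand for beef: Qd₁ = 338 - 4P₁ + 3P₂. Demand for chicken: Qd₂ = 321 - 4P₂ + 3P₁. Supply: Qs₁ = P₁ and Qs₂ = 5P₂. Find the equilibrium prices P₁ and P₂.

P₁ = 111.25, P₂ = 72.75

Market 1: 338 - 4P₁ + 3P₂ = P₁ → 5P₁ - 3P₂ = 338.
Market 2: 9P₂ - 3P₁ = 321.
Eliminating P₂: 9×(1) + 3×(2) gives 36P₁ = 4005, so P₁ = 111.25.
Back-substitute into (2): P₂ = (321 + 3×111.25) / 9 = 72.75.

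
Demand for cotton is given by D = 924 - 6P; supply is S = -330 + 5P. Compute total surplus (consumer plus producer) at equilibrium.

Total surplus = 10560

Equilibrium: 924 - 6P = -330 + 5P gives P* = 114, Q* = 240.
Demand choke price: P = 154; supply starts at P = 66.
CS = ½(154 − 114)(240) = 4800; PS = ½(114 − 66)(240) = 5760.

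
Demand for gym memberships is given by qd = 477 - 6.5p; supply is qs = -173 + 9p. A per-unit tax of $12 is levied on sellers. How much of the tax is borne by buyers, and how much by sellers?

Pre-tax equilibrium: p* = 1300/31, q* = 6337/31.
Tax on sellers shifts supply to qs = -173 + 9(p − 12) = -281 + 9p.
477 - 6.5p = -281 + 9p gives buyer price pb = 1516/31; sellers receive ps = 1516/31 − 12 = 1144/31.
New quantity: q = 477 − 6.5(1516/31) = 4933/31.
Buyer burden = 1516/31 − 1300/31 = 216/31; seller burden = 1300/31 − 1144/31 = 156/31.

Buyers bear 216/31, sellers bear 156/31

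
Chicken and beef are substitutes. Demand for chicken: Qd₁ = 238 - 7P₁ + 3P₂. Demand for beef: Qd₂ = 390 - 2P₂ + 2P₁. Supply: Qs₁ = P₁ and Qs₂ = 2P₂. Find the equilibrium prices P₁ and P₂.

P₁ = 1061/13, P₂ = 1798/13

Market 1: 238 - 7P₁ + 3P₂ = P₁ → 8P₁ - 3P₂ = 238.
Market 2: 4P₂ - 2P₁ = 390.
Eliminating P₂: 4×(1) + 3×(2) gives 26P₁ = 2122, so P₁ = 1061/13.
Back-substitute into (2): P₂ = (390 + 2×1061/13) / 4 = 1798/13.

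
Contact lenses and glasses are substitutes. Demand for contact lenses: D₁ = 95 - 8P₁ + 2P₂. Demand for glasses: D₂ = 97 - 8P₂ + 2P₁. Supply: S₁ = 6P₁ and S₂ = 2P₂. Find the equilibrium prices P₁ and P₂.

P₁ = 143/17, P₂ = 387/34

Market 1: 95 - 8P₁ + 2P₂ = 6P₁ → 14P₁ - 2P₂ = 95.
Market 2: 10P₂ - 2P₁ = 97.
Eliminating P₂: 10×(1) + 2×(2) gives 136P₁ = 1144, so P₁ = 143/17.
Back-substitute into (2): P₂ = (97 + 2×143/17) / 10 = 387/34.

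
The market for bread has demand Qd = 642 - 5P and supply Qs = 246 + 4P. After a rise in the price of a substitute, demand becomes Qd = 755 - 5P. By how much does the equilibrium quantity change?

ΔQ = 452/9

Original equilibrium: P* = 44, Q* = 422.
New equilibrium: 755 - 5P = 246 + 4P, so 509 = 9P and P' = 509/9; Q' = 755 − 5(509/9) = 4250/9.
Change in quantity: 4250/9 − 422 = 452/9.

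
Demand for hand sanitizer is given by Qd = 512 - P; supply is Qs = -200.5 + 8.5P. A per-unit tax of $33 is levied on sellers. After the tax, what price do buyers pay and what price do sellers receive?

Buyers pay 1986/19, sellers receive 1359/19

Pre-tax equilibrium: P* = 75, Q* = 437.
Tax on sellers shifts supply to Qs = -200.5 + 8.5(P − 33) = -481 + 8.5P.
512 - P = -481 + 8.5P gives buyer price Pb = 1986/19; sellers receive Ps = 1986/19 − 33 = 1359/19.
New quantity: Q = 512 − 1(1986/19) = 7742/19.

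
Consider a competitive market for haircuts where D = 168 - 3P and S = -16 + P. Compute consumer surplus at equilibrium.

Consumer surplus = 150

Equilibrium: 168 - 3P = -16 + P gives P* = 46, Q* = 30.
Demand choke price (D = 0): P = 56.
CS = ½(56 − 46)(30) = 150.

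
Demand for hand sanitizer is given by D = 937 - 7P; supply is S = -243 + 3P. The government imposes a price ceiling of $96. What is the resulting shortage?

Shortage = 220

Equilibrium price would be P* = 118, so the ceiling at 96 binds.
At P = 96: D = 937 − 7(96) = 265, S = -243 + 3(96) = 45.
Shortage = 265 − 45 = 220.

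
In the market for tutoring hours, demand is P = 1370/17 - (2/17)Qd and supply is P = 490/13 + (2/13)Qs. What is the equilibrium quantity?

Q* = 158

Set the two price expressions equal: 1370/17 - (2/17)Q = 490/13 + (2/13)Q.
9480/221 = (60/221)Q, so Q* = 158.
P* = 1370/17 − (2/17)(158) = 62.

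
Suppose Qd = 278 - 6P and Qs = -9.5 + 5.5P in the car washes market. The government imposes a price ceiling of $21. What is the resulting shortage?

Shortage = 46

Equilibrium price would be P* = 25, so the ceiling at 21 binds.
At P = 21: Qd = 278 − 6(21) = 152, Qs = -9.5 + 5.5(21) = 106.
Shortage = 152 − 106 = 46.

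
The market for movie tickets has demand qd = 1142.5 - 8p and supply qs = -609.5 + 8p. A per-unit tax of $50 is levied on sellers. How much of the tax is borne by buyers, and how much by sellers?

Buyers bear $25, sellers bear $25

Pre-tax equilibrium: p* = 109.5, q* = 266.5.
Tax on sellers shifts supply to qs = -609.5 + 8(p − 50) = -1009.5 + 8p.
1142.5 - 8p = -1009.5 + 8p gives buyer price pb = 134.5; sellers receive ps = 134.5 − 50 = 84.5.
New quantity: q = 1142.5 − 8(134.5) = 66.5.
Buyer burden = 134.5 − 109.5 = 25; seller burden = 109.5 − 84.5 = 25.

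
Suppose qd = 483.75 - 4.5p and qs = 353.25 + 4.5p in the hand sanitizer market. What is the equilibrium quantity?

q* = 418.5

Set qd = qs: 483.75 - 4.5p = 353.25 + 4.5p.
130.5 = 9p, so p* = 14.5.
q* = 483.75 − 4.5(14.5) = 418.5.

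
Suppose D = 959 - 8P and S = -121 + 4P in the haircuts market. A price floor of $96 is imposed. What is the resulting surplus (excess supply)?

Surplus = 72

Equilibrium price would be P* = 90, so the floor at 96 binds.
At P = 96: D = 191, S = 263.
Surplus = 263 − 191 = 72.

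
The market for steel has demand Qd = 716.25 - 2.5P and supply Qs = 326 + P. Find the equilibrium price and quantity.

Set Qd = Qs: 716.25 - 2.5P = 326 + P.
390.25 = 3.5P, so P* = 111.5.
Q* = 716.25 − 2.5(111.5) = 437.5.

P* = 111.5, Q* = 437.5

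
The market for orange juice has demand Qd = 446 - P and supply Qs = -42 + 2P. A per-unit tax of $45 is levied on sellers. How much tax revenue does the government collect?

Pre-tax equilibrium: P* = 488/3, Q* = 850/3.
Tax on sellers shifts supply to Qs = -42 + 2(P − 45) = -132 + 2P.
446 - P = -132 + 2P gives buyer price Pb = 578/3; sellers receive Ps = 578/3 − 45 = 443/3.
New quantity: Q = 446 − 1(578/3) = 760/3.
Revenue = 45 × 760/3 = 11400.

Tax revenue = 11400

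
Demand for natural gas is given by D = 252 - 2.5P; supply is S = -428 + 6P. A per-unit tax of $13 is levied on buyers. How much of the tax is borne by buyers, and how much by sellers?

Pre-tax equilibrium: P* = 80, Q* = 52.
Tax on buyers shifts demand to D = 252 − 2.5(P + 13) = 219.5 - 2.5P.
219.5 - 2.5P = -428 + 6P gives seller price Ps = 1295/17; buyers pay Pb = 1295/17 + 13 = 1516/17.
New quantity: Q = 252 − 2.5(1516/17) = 494/17.
Buyer burden = 1516/17 − 80 = 156/17; seller burden = 80 − 1295/17 = 65/17.

Buyers bear 156/17, sellers bear 65/17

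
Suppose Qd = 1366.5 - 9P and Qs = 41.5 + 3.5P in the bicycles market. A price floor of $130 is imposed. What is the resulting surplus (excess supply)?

Surplus = 300

Equilibrium price would be P* = 106, so the floor at 130 binds.
At P = 130: Qd = 196.5, Qs = 496.5.
Surplus = 496.5 − 196.5 = 300.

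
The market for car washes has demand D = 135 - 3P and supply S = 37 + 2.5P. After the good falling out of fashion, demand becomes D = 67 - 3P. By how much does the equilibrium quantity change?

Original equilibrium: P* = 196/11, Q* = 897/11.
New equilibrium: 67 - 3P = 37 + 2.5P, so 30 = 5.5P and P' = 60/11; Q' = 67 − 3(60/11) = 557/11.
Change in quantity: 557/11 − 897/11 = -340/11.

ΔQ = -340/11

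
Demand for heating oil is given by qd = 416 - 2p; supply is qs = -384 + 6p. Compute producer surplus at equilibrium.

Equilibrium: 416 - 2p = -384 + 6p gives p* = 100, q* = 216.
Supply starts at p = 64 (where qs = 0).
PS = ½(100 − 64)(216) = 3888.

Producer surplus = 3888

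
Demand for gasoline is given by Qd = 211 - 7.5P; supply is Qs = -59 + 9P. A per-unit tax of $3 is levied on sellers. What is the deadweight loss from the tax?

Deadweight loss = 405/22

Pre-tax equilibrium: P* = 180/11, Q* = 971/11.
Tax on sellers shifts supply to Qs = -59 + 9(P − 3) = -86 + 9P.
211 - 7.5P = -86 + 9P gives buyer price Pb = 18; sellers receive Ps = 18 − 3 = 15.
New quantity: Q = 211 − 7.5(18) = 76.
DWL = ½ × 3 × (971/11 − 76) = 405/22.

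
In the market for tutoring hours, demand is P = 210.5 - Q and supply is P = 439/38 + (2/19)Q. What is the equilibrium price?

P* = 30.5

Set the two price expressions equal: 210.5 - Q = 439/38 + (2/19)Q.
3780/19 = (21/19)Q, so Q* = 180.
P* = 210.5 − (1)(180) = 30.5.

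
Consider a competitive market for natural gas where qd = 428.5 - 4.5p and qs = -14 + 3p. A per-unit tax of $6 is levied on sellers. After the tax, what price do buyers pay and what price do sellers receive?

Buyers pay $61.4, sellers receive $55.4

Pre-tax equilibrium: p* = 59, q* = 163.
Tax on sellers shifts supply to qs = -14 + 3(p − 6) = -32 + 3p.
428.5 - 4.5p = -32 + 3p gives buyer price pb = 61.4; sellers receive ps = 61.4 − 6 = 55.4.
New quantity: q = 428.5 − 4.5(61.4) = 152.2.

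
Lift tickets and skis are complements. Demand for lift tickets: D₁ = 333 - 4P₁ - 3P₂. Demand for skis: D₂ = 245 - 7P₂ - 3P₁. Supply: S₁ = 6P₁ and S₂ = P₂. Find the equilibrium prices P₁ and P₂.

P₁ = 1929/71, P₂ = 1451/71

Market 1: 333 - 4P₁ - 3P₂ = 6P₁ → 10P₁ + 3P₂ = 333.
Market 2: 8P₂ + 3P₁ = 245.
Eliminating P₂: 8×(1) − 3×(2) gives 71P₁ = 1929, so P₁ = 1929/71.
Back-substitute into (2): P₂ = (245 − 3×1929/71) / 8 = 1451/71.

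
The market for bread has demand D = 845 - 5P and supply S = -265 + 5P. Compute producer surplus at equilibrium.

Producer surplus = 8410

Equilibrium: 845 - 5P = -265 + 5P gives P* = 111, Q* = 290.
Supply starts at P = 53 (where S = 0).
PS = ½(111 − 53)(290) = 8410.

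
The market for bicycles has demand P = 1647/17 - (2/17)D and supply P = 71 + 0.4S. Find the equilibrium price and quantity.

P* = 91, Q* = 50

Set the two price expressions equal: 1647/17 - (2/17)Q = 71 + 0.4Q.
440/17 = (44/85)Q, so Q* = 50.
P* = 1647/17 − (2/17)(50) = 91.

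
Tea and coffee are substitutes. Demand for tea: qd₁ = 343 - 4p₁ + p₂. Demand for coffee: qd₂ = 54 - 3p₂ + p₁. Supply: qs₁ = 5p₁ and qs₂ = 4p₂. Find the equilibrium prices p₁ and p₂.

p₁ = 2455/62, p₂ = 829/62

Market 1: 343 - 4p₁ + p₂ = 5p₁ → 9p₁ - p₂ = 343.
Market 2: 7p₂ - p₁ = 54.
Eliminating p₂: 7×(1) + 1×(2) gives 62p₁ = 2455, so p₁ = 2455/62.
Back-substitute into (2): p₂ = (54 + 1×2455/62) / 7 = 829/62.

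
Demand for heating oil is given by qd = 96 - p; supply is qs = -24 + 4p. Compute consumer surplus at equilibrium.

Consumer surplus = 2592

Equilibrium: 96 - p = -24 + 4p gives p* = 24, q* = 72.
Demand choke price (qd = 0): p = 96.
CS = ½(96 − 24)(72) = 2592.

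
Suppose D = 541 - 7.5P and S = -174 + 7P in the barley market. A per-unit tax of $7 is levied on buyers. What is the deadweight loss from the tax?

Deadweight loss = 5145/58

Pre-tax equilibrium: P* = 1430/29, Q* = 4964/29.
Tax on buyers shifts demand to D = 541 − 7.5(P + 7) = 488.5 - 7.5P.
488.5 - 7.5P = -174 + 7P gives seller price Ps = 1325/29; buyers pay Pb = 1325/29 + 7 = 1528/29.
New quantity: Q = 541 − 7.5(1528/29) = 4229/29.
DWL = ½ × 7 × (4964/29 − 4229/29) = 5145/58.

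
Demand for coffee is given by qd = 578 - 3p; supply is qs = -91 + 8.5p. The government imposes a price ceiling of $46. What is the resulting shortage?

Shortage = 140

Equilibrium price would be p* = 1338/23, so the ceiling at 46 binds.
At p = 46: qd = 578 − 3(46) = 440, qs = -91 + 8.5(46) = 300.
Shortage = 440 − 300 = 140.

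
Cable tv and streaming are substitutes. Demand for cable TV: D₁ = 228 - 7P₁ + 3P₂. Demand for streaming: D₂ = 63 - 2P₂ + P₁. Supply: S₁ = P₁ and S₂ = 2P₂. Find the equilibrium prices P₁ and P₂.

Market 1: 228 - 7P₁ + 3P₂ = P₁ → 8P₁ - 3P₂ = 228.
Market 2: 4P₂ - P₁ = 63.
Eliminating P₂: 4×(1) + 3×(2) gives 29P₁ = 1101, so P₁ = 1101/29.
Back-substitute into (2): P₂ = (63 + 1×1101/29) / 4 = 732/29.

P₁ = 1101/29, P₂ = 732/29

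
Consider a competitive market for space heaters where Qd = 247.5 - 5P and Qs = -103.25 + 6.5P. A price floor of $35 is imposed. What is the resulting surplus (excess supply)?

Surplus = 51.75

Equilibrium price would be P* = 30.5, so the floor at 35 binds.
At P = 35: Qd = 72.5, Qs = 124.25.
Surplus = 124.25 − 72.5 = 51.75.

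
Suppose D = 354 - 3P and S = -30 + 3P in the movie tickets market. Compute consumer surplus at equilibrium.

Consumer surplus = 4374

Equilibrium: 354 - 3P = -30 + 3P gives P* = 64, Q* = 162.
Demand choke price (D = 0): P = 118.
CS = ½(118 − 64)(162) = 4374.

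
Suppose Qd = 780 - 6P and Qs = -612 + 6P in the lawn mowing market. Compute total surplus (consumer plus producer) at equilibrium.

Equilibrium: 780 - 6P = -612 + 6P gives P* = 116, Q* = 84.
Demand choke price: P = 130; supply starts at P = 102.
CS = ½(130 − 116)(84) = 588; PS = ½(116 − 102)(84) = 588.

Total surplus = 1176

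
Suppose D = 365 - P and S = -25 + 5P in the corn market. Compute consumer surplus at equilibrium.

Equilibrium: 365 - P = -25 + 5P gives P* = 65, Q* = 300.
Demand choke price (D = 0): P = 365.
CS = ½(365 − 65)(300) = 45000.

Consumer surplus = 45000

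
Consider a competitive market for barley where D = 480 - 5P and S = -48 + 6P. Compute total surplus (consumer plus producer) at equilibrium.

Total surplus = 10560

Equilibrium: 480 - 5P = -48 + 6P gives P* = 48, Q* = 240.
Demand choke price: P = 96; supply starts at P = 8.
CS = ½(96 − 48)(240) = 5760; PS = ½(48 − 8)(240) = 4800.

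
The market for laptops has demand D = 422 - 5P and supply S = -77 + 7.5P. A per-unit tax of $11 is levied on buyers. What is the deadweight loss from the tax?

Deadweight loss = 181.5

Pre-tax equilibrium: P* = 39.92, Q* = 222.4.
Tax on buyers shifts demand to D = 422 − 5(P + 11) = 367 - 5P.
367 - 5P = -77 + 7.5P gives seller price Ps = 35.52; buyers pay Pb = 35.52 + 11 = 46.52.
New quantity: Q = 422 − 5(46.52) = 189.4.
DWL = ½ × 11 × (222.4 − 189.4) = 181.5.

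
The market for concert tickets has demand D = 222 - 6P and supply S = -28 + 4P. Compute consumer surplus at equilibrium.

Equilibrium: 222 - 6P = -28 + 4P gives P* = 25, Q* = 72.
Demand choke price (D = 0): P = 37.
CS = ½(37 − 25)(72) = 432.

Consumer surplus = 432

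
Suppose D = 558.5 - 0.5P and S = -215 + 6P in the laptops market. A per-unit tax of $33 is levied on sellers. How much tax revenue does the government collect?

Tax revenue = 207537/13

Pre-tax equilibrium: P* = 119, Q* = 499.
Tax on sellers shifts supply to S = -215 + 6(P − 33) = -413 + 6P.
558.5 - 0.5P = -413 + 6P gives buyer price Pb = 1943/13; sellers receive Ps = 1943/13 − 33 = 1514/13.
New quantity: Q = 558.5 − 0.5(1943/13) = 6289/13.
Revenue = 33 × 6289/13 = 207537/13.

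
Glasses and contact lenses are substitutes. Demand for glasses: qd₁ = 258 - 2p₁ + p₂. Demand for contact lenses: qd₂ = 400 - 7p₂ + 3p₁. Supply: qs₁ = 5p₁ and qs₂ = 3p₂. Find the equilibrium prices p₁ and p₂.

p₁ = 2980/67, p₂ = 3574/67

Market 1: 258 - 2p₁ + p₂ = 5p₁ → 7p₁ - p₂ = 258.
Market 2: 10p₂ - 3p₁ = 400.
Eliminating p₂: 10×(1) + 1×(2) gives 67p₁ = 2980, so p₁ = 2980/67.
Back-substitute into (2): p₂ = (400 + 3×2980/67) / 10 = 3574/67.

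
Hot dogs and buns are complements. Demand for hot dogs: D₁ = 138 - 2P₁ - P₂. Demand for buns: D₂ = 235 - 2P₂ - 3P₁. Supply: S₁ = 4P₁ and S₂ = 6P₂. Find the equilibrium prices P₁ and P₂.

P₁ = 869/45, P₂ = 332/15

Market 1: 138 - 2P₁ - P₂ = 4P₁ → 6P₁ + P₂ = 138.
Market 2: 8P₂ + 3P₁ = 235.
Eliminating P₂: 8×(1) − 1×(2) gives 45P₁ = 869, so P₁ = 869/45.
Back-substitute into (2): P₂ = (235 − 3×869/45) / 8 = 332/15.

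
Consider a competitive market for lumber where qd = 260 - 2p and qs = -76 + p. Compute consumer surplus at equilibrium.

Equilibrium: 260 - 2p = -76 + p gives p* = 112, q* = 36.
Demand choke price (qd = 0): p = 130.
CS = ½(130 − 112)(36) = 324.

Consumer surplus = 324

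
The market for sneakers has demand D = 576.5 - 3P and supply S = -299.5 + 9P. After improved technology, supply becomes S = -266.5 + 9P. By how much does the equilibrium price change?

ΔP = -2.75

Original equilibrium: P* = 73, Q* = 357.5.
New equilibrium: 576.5 - 3P = -266.5 + 9P, so 843 = 12P and P' = 70.25; Q' = 576.5 − 3(70.25) = 365.75.
Change in price: 70.25 − 73 = -2.75.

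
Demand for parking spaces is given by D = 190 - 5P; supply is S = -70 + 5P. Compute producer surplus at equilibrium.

Equilibrium: 190 - 5P = -70 + 5P gives P* = 26, Q* = 60.
Supply starts at P = 14 (where S = 0).
PS = ½(26 − 14)(60) = 360.

Producer surplus = 360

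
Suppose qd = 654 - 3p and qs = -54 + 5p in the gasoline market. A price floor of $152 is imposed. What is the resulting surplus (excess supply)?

Equilibrium price would be p* = 88.5, so the floor at 152 binds.
At p = 152: qd = 198, qs = 706.
Surplus = 706 − 198 = 508.

Surplus = 508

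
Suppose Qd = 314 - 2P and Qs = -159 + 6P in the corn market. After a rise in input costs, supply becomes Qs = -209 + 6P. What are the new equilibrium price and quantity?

Original equilibrium: P* = 59.125, Q* = 195.75.
New equilibrium: 314 - 2P = -209 + 6P, so 523 = 8P and P' = 65.375; Q' = 314 − 2(65.375) = 183.25.

P' = 65.375, Q' = 183.25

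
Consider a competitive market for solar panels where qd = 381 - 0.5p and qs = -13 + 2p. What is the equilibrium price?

Set qd = qs: 381 - 0.5p = -13 + 2p.
394 = 2.5p, so p* = 157.6.
q* = 381 − 0.5(157.6) = 302.2.

p* = 157.6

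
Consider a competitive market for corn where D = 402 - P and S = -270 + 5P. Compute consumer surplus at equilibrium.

Consumer surplus = 42050

Equilibrium: 402 - P = -270 + 5P gives P* = 112, Q* = 290.
Demand choke price (D = 0): P = 402.
CS = ½(402 − 112)(290) = 42050.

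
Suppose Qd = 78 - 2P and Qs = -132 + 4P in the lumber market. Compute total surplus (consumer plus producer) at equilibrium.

Total surplus = 24

Equilibrium: 78 - 2P = -132 + 4P gives P* = 35, Q* = 8.
Demand choke price: P = 39; supply starts at P = 33.
CS = ½(39 − 35)(8) = 16; PS = ½(35 − 33)(8) = 8.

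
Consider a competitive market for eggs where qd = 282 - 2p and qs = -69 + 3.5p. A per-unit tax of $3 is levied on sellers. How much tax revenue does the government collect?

Pre-tax equilibrium: p* = 702/11, q* = 1698/11.
Tax on sellers shifts supply to qs = -69 + 3.5(p − 3) = -79.5 + 3.5p.
282 - 2p = -79.5 + 3.5p gives buyer price pb = 723/11; sellers receive ps = 723/11 − 3 = 690/11.
New quantity: q = 282 − 2(723/11) = 1656/11.
Revenue = 3 × 1656/11 = 4968/11.

Tax revenue = 4968/11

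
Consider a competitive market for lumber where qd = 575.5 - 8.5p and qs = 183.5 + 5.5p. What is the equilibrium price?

Set qd = qs: 575.5 - 8.5p = 183.5 + 5.5p.
392 = 14p, so p* = 28.
q* = 575.5 − 8.5(28) = 337.5.

p* = 28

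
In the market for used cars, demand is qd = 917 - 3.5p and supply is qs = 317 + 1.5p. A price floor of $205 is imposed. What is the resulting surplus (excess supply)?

Equilibrium price would be p* = 120, so the floor at 205 binds.
At p = 205: qd = 199.5, qs = 624.5.
Surplus = 624.5 − 199.5 = 425.

Surplus = 425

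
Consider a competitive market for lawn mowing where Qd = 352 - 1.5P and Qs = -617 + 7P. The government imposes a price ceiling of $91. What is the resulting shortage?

Equilibrium price would be P* = 114, so the ceiling at 91 binds.
At P = 91: Qd = 352 − 1.5(91) = 215.5, Qs = -617 + 7(91) = 20.
Shortage = 215.5 − 20 = 195.5.

Shortage = 195.5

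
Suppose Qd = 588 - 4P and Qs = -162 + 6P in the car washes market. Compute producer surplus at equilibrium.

Producer surplus = 6912

Equilibrium: 588 - 4P = -162 + 6P gives P* = 75, Q* = 288.
Supply starts at P = 27 (where Qs = 0).
PS = ½(75 − 27)(288) = 6912.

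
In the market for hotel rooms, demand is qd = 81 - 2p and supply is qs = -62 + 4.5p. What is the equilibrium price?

p* = 22

Set qd = qs: 81 - 2p = -62 + 4.5p.
143 = 6.5p, so p* = 22.
q* = 81 − 2(22) = 37.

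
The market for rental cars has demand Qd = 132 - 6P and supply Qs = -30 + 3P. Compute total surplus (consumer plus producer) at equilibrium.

Total surplus = 144

Equilibrium: 132 - 6P = -30 + 3P gives P* = 18, Q* = 24.
Demand choke price: P = 22; supply starts at P = 10.
CS = ½(22 − 18)(24) = 48; PS = ½(18 − 10)(24) = 96.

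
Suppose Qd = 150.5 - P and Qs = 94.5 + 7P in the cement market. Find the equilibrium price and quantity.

Set Qd = Qs: 150.5 - P = 94.5 + 7P.
56 = 8P, so P* = 7.
Q* = 150.5 − 1(7) = 143.5.

P* = 7, Q* = 143.5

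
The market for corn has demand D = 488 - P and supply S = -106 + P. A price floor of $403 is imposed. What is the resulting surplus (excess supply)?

Surplus = 212

Equilibrium price would be P* = 297, so the floor at 403 binds.
At P = 403: D = 85, S = 297.
Surplus = 297 − 85 = 212.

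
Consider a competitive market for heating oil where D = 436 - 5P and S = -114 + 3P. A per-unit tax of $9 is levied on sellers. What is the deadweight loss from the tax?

Pre-tax equilibrium: P* = 68.75, Q* = 92.25.
Tax on sellers shifts supply to S = -114 + 3(P − 9) = -141 + 3P.
436 - 5P = -141 + 3P gives buyer price Pb = 72.125; sellers receive Ps = 72.125 − 9 = 63.125.
New quantity: Q = 436 − 5(72.125) = 75.375.
DWL = ½ × 9 × (92.25 − 75.375) = 75.9375.

Deadweight loss = 75.9375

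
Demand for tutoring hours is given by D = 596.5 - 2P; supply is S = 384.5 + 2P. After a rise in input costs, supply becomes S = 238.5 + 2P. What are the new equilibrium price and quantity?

P' = 89.5, Q' = 417.5

Original equilibrium: P* = 53, Q* = 490.5.
New equilibrium: 596.5 - 2P = 238.5 + 2P, so 358 = 4P and P' = 89.5; Q' = 596.5 − 2(89.5) = 417.5.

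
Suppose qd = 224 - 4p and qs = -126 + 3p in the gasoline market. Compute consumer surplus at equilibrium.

Equilibrium: 224 - 4p = -126 + 3p gives p* = 50, q* = 24.
Demand choke price (qd = 0): p = 56.
CS = ½(56 − 50)(24) = 72.

Consumer surplus = 72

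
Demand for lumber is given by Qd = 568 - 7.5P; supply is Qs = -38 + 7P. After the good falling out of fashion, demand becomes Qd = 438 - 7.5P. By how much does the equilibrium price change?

ΔP = -260/29

Original equilibrium: P* = 1212/29, Q* = 7382/29.
New equilibrium: 438 - 7.5P = -38 + 7P, so 476 = 14.5P and P' = 952/29; Q' = 438 − 7.5(952/29) = 5562/29.
Change in price: 952/29 − 1212/29 = -260/29.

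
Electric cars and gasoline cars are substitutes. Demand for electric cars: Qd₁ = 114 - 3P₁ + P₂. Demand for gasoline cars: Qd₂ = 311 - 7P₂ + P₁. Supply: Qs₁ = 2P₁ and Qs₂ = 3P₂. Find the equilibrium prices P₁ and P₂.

P₁ = 1451/49, P₂ = 1669/49

Market 1: 114 - 3P₁ + P₂ = 2P₁ → 5P₁ - P₂ = 114.
Market 2: 10P₂ - P₁ = 311.
Eliminating P₂: 10×(1) + 1×(2) gives 49P₁ = 1451, so P₁ = 1451/49.
Back-substitute into (2): P₂ = (311 + 1×1451/49) / 10 = 1669/49.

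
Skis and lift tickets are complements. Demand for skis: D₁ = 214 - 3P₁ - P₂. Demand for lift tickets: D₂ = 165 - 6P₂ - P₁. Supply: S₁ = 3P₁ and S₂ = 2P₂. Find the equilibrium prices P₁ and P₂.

Market 1: 214 - 3P₁ - P₂ = 3P₁ → 6P₁ + P₂ = 214.
Market 2: 8P₂ + P₁ = 165.
Eliminating P₂: 8×(1) − 1×(2) gives 47P₁ = 1547, so P₁ = 1547/47.
Back-substitute into (2): P₂ = (165 − 1×1547/47) / 8 = 776/47.

P₁ = 1547/47, P₂ = 776/47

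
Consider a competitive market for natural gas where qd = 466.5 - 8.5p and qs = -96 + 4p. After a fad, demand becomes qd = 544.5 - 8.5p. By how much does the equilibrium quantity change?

Δq = 24.96

Original equilibrium: p* = 45, q* = 84.
New equilibrium: 544.5 - 8.5p = -96 + 4p, so 640.5 = 12.5p and p' = 51.24; q' = 544.5 − 8.5(51.24) = 108.96.
Change in quantity: 108.96 − 84 = 24.96.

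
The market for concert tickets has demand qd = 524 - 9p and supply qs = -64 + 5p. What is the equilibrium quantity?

Set qd = qs: 524 - 9p = -64 + 5p.
588 = 14p, so p* = 42.
q* = 524 − 9(42) = 146.

q* = 146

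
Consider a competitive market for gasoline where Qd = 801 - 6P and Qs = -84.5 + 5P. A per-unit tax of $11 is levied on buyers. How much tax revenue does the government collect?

Pre-tax equilibrium: P* = 80.5, Q* = 318.
Tax on buyers shifts demand to Qd = 801 − 6(P + 11) = 735 - 6P.
735 - 6P = -84.5 + 5P gives seller price Ps = 74.5; buyers pay Pb = 74.5 + 11 = 85.5.
New quantity: Q = 801 − 6(85.5) = 288.
Revenue = 11 × 288 = 3168.

Tax revenue = 3168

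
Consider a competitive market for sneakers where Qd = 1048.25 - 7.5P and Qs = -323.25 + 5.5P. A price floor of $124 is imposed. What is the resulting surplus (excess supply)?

Equilibrium price would be P* = 105.5, so the floor at 124 binds.
At P = 124: Qd = 118.25, Qs = 358.75.
Surplus = 358.75 − 118.25 = 240.5.

Surplus = 240.5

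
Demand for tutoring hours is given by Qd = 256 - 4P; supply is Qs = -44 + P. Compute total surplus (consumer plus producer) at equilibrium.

Total surplus = 160

Equilibrium: 256 - 4P = -44 + P gives P* = 60, Q* = 16.
Demand choke price: P = 64; supply starts at P = 44.
CS = ½(64 − 60)(16) = 32; PS = ½(60 − 44)(16) = 128.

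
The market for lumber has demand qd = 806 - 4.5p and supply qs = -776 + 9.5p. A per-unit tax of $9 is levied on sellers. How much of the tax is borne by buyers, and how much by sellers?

Buyers bear 171/28, sellers bear 81/28

Pre-tax equilibrium: p* = 113, q* = 297.5.
Tax on sellers shifts supply to qs = -776 + 9.5(p − 9) = -861.5 + 9.5p.
806 - 4.5p = -861.5 + 9.5p gives buyer price pb = 3335/28; sellers receive ps = 3335/28 − 9 = 3083/28.
New quantity: q = 806 − 4.5(3335/28) = 15121/56.
Buyer burden = 3335/28 − 113 = 171/28; seller burden = 113 − 3083/28 = 81/28.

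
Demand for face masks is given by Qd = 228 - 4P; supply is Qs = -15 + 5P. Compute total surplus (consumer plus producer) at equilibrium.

Equilibrium: 228 - 4P = -15 + 5P gives P* = 27, Q* = 120.
Demand choke price: P = 57; supply starts at P = 3.
CS = ½(57 − 27)(120) = 1800; PS = ½(27 − 3)(120) = 1440.

Total surplus = 3240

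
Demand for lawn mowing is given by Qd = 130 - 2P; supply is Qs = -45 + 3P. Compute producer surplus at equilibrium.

Equilibrium: 130 - 2P = -45 + 3P gives P* = 35, Q* = 60.
Supply starts at P = 15 (where Qs = 0).
PS = ½(35 − 15)(60) = 600.

Producer surplus = 600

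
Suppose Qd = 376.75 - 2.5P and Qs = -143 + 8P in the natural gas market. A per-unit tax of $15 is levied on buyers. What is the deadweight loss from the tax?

Pre-tax equilibrium: P* = 49.5, Q* = 253.
Tax on buyers shifts demand to Qd = 376.75 − 2.5(P + 15) = 339.25 - 2.5P.
339.25 - 2.5P = -143 + 8P gives seller price Ps = 643/14; buyers pay Pb = 643/14 + 15 = 853/14.
New quantity: Q = 376.75 − 2.5(853/14) = 1571/7.
DWL = ½ × 15 × (253 − 1571/7) = 1500/7.

Deadweight loss = 1500/7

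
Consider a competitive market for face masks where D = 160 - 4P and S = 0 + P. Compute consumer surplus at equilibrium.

Consumer surplus = 128

Equilibrium: 160 - 4P = 0 + P gives P* = 32, Q* = 32.
Demand choke price (D = 0): P = 40.
CS = ½(40 − 32)(32) = 128.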